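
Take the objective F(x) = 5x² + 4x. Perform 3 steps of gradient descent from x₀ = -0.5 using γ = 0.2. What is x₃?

-0.3

F′(x) = 10x + 4
Step 1: F′(-0.5) = -1; x₁ = -0.5 − 0.2·(-1) = -0.3
Step 2: F′(-0.3) = 1; x₂ = -0.3 − 0.2·1 = -0.5
Step 3: F′(-0.5) = -1; x₃ = -0.5 − 0.2·(-1) = -0.3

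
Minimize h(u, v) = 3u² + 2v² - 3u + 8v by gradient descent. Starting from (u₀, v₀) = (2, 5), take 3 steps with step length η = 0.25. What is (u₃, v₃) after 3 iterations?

∇h = (6u - 3, 4v + 8)
(u₁, v₁) = (2, 5) − 0.25·(9, 28) = (-0.25, -2)
(u₂, v₂) = (-0.25, -2) − 0.25·(-4.5, 0) = (0.875, -2)
(u₃, v₃) = (0.875, -2) − 0.25·(2.25, 0) = (0.3125, -2)

(0.3125, -2)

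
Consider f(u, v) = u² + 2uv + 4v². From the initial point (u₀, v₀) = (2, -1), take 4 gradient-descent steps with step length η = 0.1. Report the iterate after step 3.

∇f = (2u + 2v, 2u + 8v)
(u₁, v₁) = (2, -1) − 0.1·(2, -4) = (1.8, -0.6)
(u₂, v₂) = (1.8, -0.6) − 0.1·(2.4, -1.2) = (1.56, -0.48)
(u₃, v₃) = (1.56, -0.48) − 0.1·(2.16, -0.72) = (1.344, -0.408)

(1.344, -0.408)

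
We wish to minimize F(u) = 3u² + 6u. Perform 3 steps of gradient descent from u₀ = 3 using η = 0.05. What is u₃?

0.372

F′(u) = 6u + 6
Step 1: F′(3) = 24; u₁ = 3 − 0.05·24 = 1.8
Step 2: F′(1.8) = 16.8; u₂ = 1.8 − 0.05·16.8 = 0.96
Step 3: F′(0.96) = 11.76; u₃ = 0.96 − 0.05·11.76 = 0.372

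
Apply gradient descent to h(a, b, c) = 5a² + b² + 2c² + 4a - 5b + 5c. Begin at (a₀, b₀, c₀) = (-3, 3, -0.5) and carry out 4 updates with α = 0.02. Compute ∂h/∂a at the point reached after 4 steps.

∇h = (10a + 4, 2b - 5, 4c + 5)
Step 1: at (-3, 3, -0.5), ∇h = (-26, 1, 3) → (-3, 3, -0.5) − 0.02·(-26, 1, 3) = (-2.48, 2.98, -0.56)
Step 2: at (-2.48, 2.98, -0.56), ∇h = (-20.8, 0.96, 2.76) → (-2.48, 2.98, -0.56) − 0.02·(-20.8, 0.96, 2.76) = (-2.064, 2.9608, -0.6152)
Step 3: at (-2.064, 2.9608, -0.6152), ∇h = (-16.64, 0.9216, 2.5392) → (-2.064, 2.9608, -0.6152) − 0.02·(-16.64, 0.9216, 2.5392) = (-1.7312, 2.942368, -0.665984)
Step 4: at (-1.7312, 2.942368, -0.665984), ∇h = (-13.312, 0.884736, 2.336064) → (-1.7312, 2.942368, -0.665984) − 0.02·(-13.312, 0.884736, 2.336064) = (-1.46496, 2.92467328, -0.71270528)
∂h/∂a at (-1.46496, 2.92467328, -0.71270528) = -10.6496

-10.6496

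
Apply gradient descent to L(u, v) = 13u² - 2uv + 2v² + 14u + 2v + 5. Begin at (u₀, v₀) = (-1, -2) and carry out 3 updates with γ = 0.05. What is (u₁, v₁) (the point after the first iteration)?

(-0.6, -1.8)

∇L = (26u - 2v + 14, -2u + 4v + 2)
Step 1: at (-1, -2), ∇L = (-8, -4) → (-1, -2) − 0.05·(-8, -4) = (-0.6, -1.8)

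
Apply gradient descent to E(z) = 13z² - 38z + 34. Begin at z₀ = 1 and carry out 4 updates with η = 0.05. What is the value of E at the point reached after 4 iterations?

6.23095092

E′(z) = 26z - 38
Step 1: E′(1) = -12; z₁ = 1 − 0.05·(-12) = 1.6
Step 2: E′(1.6) = 3.6; z₂ = 1.6 − 0.05·3.6 = 1.42
Step 3: E′(1.42) = -1.08; z₃ = 1.42 − 0.05·(-1.08) = 1.474
Step 4: E′(1.474) = 0.324; z₄ = 1.474 − 0.05·0.324 = 1.4578
E(1.4578) = 6.23095092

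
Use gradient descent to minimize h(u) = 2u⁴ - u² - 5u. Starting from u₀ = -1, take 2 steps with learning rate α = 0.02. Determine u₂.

-0.63527168

h′(u) = 8u³ - 2u - 5
u₁ = -1 − 0.02·(-11) = -0.78
u₂ = -0.78 − 0.02·(-7.236416) = -0.63527168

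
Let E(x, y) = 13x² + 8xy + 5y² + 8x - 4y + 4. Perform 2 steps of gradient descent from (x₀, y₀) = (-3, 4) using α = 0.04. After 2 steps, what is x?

∇E = (26x + 8y + 8, 8x + 10y - 4)
Step 1: at (-3, 4), ∇E = (-38, 12) → (-3, 4) − 0.04·(-38, 12) = (-1.48, 3.52)
Step 2: at (-1.48, 3.52), ∇E = (-2.32, 19.36) → (-1.48, 3.52) − 0.04·(-2.32, 19.36) = (-1.3872, 2.7456)
x = -1.3872

-1.3872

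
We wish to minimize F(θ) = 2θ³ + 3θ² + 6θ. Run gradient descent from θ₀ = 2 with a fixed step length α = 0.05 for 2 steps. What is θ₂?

-0.373

F′(θ) = 6θ² + 6θ + 6
Step 1: F′(2) = 42; θ₁ = 2 − 0.05·42 = -0.1
Step 2: F′(-0.1) = 5.46; θ₂ = -0.1 − 0.05·5.46 = -0.373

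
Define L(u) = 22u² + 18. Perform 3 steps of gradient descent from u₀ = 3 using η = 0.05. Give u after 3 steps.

-5.184

L′(u) = 44u
Step 1: L′(3) = 132; u₁ = 3 − 0.05·132 = -3.6
Step 2: L′(-3.6) = -158.4; u₂ = -3.6 − 0.05·(-158.4) = 4.32
Step 3: L′(4.32) = 190.08; u₃ = 4.32 − 0.05·190.08 = -5.184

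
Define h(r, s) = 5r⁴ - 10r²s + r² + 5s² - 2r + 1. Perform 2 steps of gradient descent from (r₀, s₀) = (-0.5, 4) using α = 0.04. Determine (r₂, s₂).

∇h = (20r³ - 20rs + 2r - 2, -10r² + 10s)
Step 1: at (-0.5, 4), ∇h = (34.5, 37.5) → (-0.5, 4) − 0.04·(34.5, 37.5) = (-1.88, 2.5)
Step 2: at (-1.88, 2.5), ∇h = (-44.65344, -10.344) → (-1.88, 2.5) − 0.04·(-44.65344, -10.344) = (-0.0938624, 2.91376)

(-0.0938624, 2.91376)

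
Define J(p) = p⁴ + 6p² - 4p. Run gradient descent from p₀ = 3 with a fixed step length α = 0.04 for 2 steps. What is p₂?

J′(p) = 4p³ + 12p - 4
Step 1: J′(3) = 140; p₁ = 3 − 0.04·140 = -2.6
Step 2: J′(-2.6) = -105.504; p₂ = -2.6 − 0.04·(-105.504) = 1.62016

1.62016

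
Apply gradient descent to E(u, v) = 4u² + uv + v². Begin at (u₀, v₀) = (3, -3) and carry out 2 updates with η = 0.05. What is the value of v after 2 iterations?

∇E = (8u + v, u + 2v)
(u₁, v₁) = (3, -3) − 0.05·(21, -3) = (1.95, -2.85)
(u₂, v₂) = (1.95, -2.85) − 0.05·(12.75, -3.75) = (1.3125, -2.6625)
v = -2.6625

-2.6625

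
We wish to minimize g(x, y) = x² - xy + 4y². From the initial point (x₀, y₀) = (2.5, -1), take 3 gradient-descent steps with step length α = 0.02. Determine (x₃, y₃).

∇g = (2x - y, -x + 8y)
Step 1: at (2.5, -1), ∇g = (6, -10.5) → (2.5, -1) − 0.02·(6, -10.5) = (2.38, -0.79)
Step 2: at (2.38, -0.79), ∇g = (5.55, -8.7) → (2.38, -0.79) − 0.02·(5.55, -8.7) = (2.269, -0.616)
Step 3: at (2.269, -0.616), ∇g = (5.154, -7.197) → (2.269, -0.616) − 0.02·(5.154, -7.197) = (2.16592, -0.47206)

(2.16592, -0.47206)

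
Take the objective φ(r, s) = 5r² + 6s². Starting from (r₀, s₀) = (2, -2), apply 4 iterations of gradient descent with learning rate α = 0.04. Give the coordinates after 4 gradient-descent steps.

(0.2592, -0.14623232)

∇φ = (10r, 12s)
Step 1: at (2, -2), ∇φ = (20, -24) → (2, -2) − 0.04·(20, -24) = (1.2, -1.04)
Step 2: at (1.2, -1.04), ∇φ = (12, -12.48) → (1.2, -1.04) − 0.04·(12, -12.48) = (0.72, -0.5408)
Step 3: at (0.72, -0.5408), ∇φ = (7.2, -6.4896) → (0.72, -0.5408) − 0.04·(7.2, -6.4896) = (0.432, -0.281216)
Step 4: at (0.432, -0.281216), ∇φ = (4.32, -3.374592) → (0.432, -0.281216) − 0.04·(4.32, -3.374592) = (0.2592, -0.14623232)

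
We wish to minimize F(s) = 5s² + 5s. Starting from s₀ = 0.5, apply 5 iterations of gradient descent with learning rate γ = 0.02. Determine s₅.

F′(s) = 10s + 5
Step 1: F′(0.5) = 10; s₁ = 0.5 − 0.02·10 = 0.3
Step 2: F′(0.3) = 8; s₂ = 0.3 − 0.02·8 = 0.14
Step 3: F′(0.14) = 6.4; s₃ = 0.14 − 0.02·6.4 = 0.012
Step 4: F′(0.012) = 5.12; s₄ = 0.012 − 0.02·5.12 = -0.0904
Step 5: F′(-0.0904) = 4.096; s₅ = -0.0904 − 0.02·4.096 = -0.17232

-0.17232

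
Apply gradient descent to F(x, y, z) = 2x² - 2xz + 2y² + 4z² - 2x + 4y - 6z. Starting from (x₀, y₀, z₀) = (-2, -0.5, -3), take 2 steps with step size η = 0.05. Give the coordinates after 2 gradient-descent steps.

(-1.51, -0.68, -0.9)

∇F = (4x - 2z - 2, 4y + 4, -2x + 8z - 6)
(x₁, y₁, z₁) = (-2, -0.5, -3) − 0.05·(-4, 2, -26) = (-1.8, -0.6, -1.7)
(x₂, y₂, z₂) = (-1.8, -0.6, -1.7) − 0.05·(-5.8, 1.6, -16) = (-1.51, -0.68, -0.9)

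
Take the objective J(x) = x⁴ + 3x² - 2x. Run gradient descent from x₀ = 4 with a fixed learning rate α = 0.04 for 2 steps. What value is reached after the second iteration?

52.41986048

J′(x) = 4x³ + 6x - 2
Step 1: J′(4) = 278; x₁ = 4 − 0.04·278 = -7.12
Step 2: J′(-7.12) = -1488.496512; x₂ = -7.12 − 0.04·(-1488.496512) = 52.41986048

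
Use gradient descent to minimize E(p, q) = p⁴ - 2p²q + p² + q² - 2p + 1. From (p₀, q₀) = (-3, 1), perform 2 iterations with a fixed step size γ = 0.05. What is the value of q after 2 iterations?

∇E = (4p³ - 4pq + 2p - 2, -2p² + 2q)
(p₁, q₁) = (-3, 1) − 0.05·(-104, -16) = (2.2, 1.8)
(p₂, q₂) = (2.2, 1.8) − 0.05·(29.152, -6.08) = (0.7424, 2.104)
q = 2.104

2.104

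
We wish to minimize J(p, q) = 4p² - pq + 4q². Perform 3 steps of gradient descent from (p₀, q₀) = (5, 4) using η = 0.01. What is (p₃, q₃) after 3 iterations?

(3.996392, 3.242821)

∇J = (8p - q, -p + 8q)
(p₁, q₁) = (5, 4) − 0.01·(36, 27) = (4.64, 3.73)
(p₂, q₂) = (4.64, 3.73) − 0.01·(33.39, 25.2) = (4.3061, 3.478)
(p₃, q₃) = (4.3061, 3.478) − 0.01·(30.9708, 23.5179) = (3.996392, 3.242821)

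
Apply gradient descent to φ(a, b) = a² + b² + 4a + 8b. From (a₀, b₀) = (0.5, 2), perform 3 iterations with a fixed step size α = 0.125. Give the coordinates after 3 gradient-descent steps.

(-0.9453125, -1.46875)

∇φ = (2a + 4, 2b + 8)
(a₁, b₁) = (0.5, 2) − 0.125·(5, 12) = (-0.125, 0.5)
(a₂, b₂) = (-0.125, 0.5) − 0.125·(3.75, 9) = (-0.59375, -0.625)
(a₃, b₃) = (-0.59375, -0.625) − 0.125·(2.8125, 6.75) = (-0.9453125, -1.46875)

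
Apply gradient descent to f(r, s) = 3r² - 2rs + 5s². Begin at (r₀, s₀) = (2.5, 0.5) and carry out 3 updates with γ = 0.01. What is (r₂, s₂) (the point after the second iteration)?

∇f = (6r - 2s, -2r + 10s)
Step 1: at (2.5, 0.5), ∇f = (14, 0) → (2.5, 0.5) − 0.01·(14, 0) = (2.36, 0.5)
Step 2: at (2.36, 0.5), ∇f = (13.16, 0.28) → (2.36, 0.5) − 0.01·(13.16, 0.28) = (2.2284, 0.4972)

(2.2284, 0.4972)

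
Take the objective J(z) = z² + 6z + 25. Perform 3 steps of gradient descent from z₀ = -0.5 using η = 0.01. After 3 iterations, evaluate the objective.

J′(z) = 2z + 6
Step 1: J′(-0.5) = 5; z₁ = -0.5 − 0.01·5 = -0.55
Step 2: J′(-0.55) = 4.9; z₂ = -0.55 − 0.01·4.9 = -0.599
Step 3: J′(-0.599) = 4.802; z₃ = -0.599 − 0.01·4.802 = -0.64702
J(-0.64702) = 21.5365148804

21.5365148804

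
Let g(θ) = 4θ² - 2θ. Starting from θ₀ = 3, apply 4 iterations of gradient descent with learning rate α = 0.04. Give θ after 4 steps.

0.83798784

g′(θ) = 8θ - 2
θ₁ = 3 − 0.04·22 = 2.12
θ₂ = 2.12 − 0.04·14.96 = 1.5216
θ₃ = 1.5216 − 0.04·10.1728 = 1.114688
θ₄ = 1.114688 − 0.04·6.917504 = 0.83798784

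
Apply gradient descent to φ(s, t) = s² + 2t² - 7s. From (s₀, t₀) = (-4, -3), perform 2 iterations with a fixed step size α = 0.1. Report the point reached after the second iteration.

∇φ = (2s - 7, 4t)
(s₁, t₁) = (-4, -3) − 0.1·(-15, -12) = (-2.5, -1.8)
(s₂, t₂) = (-2.5, -1.8) − 0.1·(-12, -7.2) = (-1.3, -1.08)

(-1.3, -1.08)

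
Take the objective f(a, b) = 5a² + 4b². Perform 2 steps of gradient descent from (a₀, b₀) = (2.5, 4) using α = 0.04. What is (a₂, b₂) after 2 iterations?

∇f = (10a, 8b)
(a₁, b₁) = (2.5, 4) − 0.04·(25, 32) = (1.5, 2.72)
(a₂, b₂) = (1.5, 2.72) − 0.04·(15, 21.76) = (0.9, 1.8496)

(0.9, 1.8496)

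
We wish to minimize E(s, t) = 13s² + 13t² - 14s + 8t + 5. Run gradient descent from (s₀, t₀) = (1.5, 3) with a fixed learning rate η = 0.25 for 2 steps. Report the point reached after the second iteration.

∇E = (26s - 14, 26t + 8)
Step 1: at (1.5, 3), ∇E = (25, 86) → (1.5, 3) − 0.25·(25, 86) = (-4.75, -18.5)
Step 2: at (-4.75, -18.5), ∇E = (-137.5, -473) → (-4.75, -18.5) − 0.25·(-137.5, -473) = (29.625, 99.75)

(29.625, 99.75)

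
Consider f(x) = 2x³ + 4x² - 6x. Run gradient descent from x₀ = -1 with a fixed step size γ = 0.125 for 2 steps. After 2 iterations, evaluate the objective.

-1.40625

f′(x) = 6x² + 8x - 6
Step 1: f′(-1) = -8; x₁ = -1 − 0.125·(-8) = 0
Step 2: f′(0) = -6; x₂ = 0 − 0.125·(-6) = 0.75
f(0.75) = -1.40625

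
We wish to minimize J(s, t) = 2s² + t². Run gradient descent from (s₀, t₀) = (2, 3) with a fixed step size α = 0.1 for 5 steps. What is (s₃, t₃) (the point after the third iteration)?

(0.432, 1.536)

∇J = (4s, 2t)
Step 1: at (2, 3), ∇J = (8, 6) → (2, 3) − 0.1·(8, 6) = (1.2, 2.4)
Step 2: at (1.2, 2.4), ∇J = (4.8, 4.8) → (1.2, 2.4) − 0.1·(4.8, 4.8) = (0.72, 1.92)
Step 3: at (0.72, 1.92), ∇J = (2.88, 3.84) → (0.72, 1.92) − 0.1·(2.88, 3.84) = (0.432, 1.536)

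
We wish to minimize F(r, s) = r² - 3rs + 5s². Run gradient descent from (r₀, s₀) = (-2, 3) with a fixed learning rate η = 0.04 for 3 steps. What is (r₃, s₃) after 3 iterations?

(-0.98944, 0.314112)

∇F = (2r - 3s, -3r + 10s)
(r₁, s₁) = (-2, 3) − 0.04·(-13, 36) = (-1.48, 1.56)
(r₂, s₂) = (-1.48, 1.56) − 0.04·(-7.64, 20.04) = (-1.1744, 0.7584)
(r₃, s₃) = (-1.1744, 0.7584) − 0.04·(-4.624, 11.1072) = (-0.98944, 0.314112)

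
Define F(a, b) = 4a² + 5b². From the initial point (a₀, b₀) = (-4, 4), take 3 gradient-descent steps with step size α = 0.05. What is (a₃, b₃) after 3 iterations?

(-0.864, 0.5)

∇F = (8a, 10b)
(a₁, b₁) = (-4, 4) − 0.05·(-32, 40) = (-2.4, 2)
(a₂, b₂) = (-2.4, 2) − 0.05·(-19.2, 20) = (-1.44, 1)
(a₃, b₃) = (-1.44, 1) − 0.05·(-11.52, 10) = (-0.864, 0.5)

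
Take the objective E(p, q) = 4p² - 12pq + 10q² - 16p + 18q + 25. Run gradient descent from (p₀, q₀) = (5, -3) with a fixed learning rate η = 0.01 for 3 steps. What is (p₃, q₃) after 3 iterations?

∇E = (8p - 12q - 16, -12p + 20q + 18)
Step 1: at (5, -3), ∇E = (60, -102) → (5, -3) − 0.01·(60, -102) = (4.4, -1.98)
Step 2: at (4.4, -1.98), ∇E = (42.96, -74.4) → (4.4, -1.98) − 0.01·(42.96, -74.4) = (3.9704, -1.236)
Step 3: at (3.9704, -1.236), ∇E = (30.5952, -54.3648) → (3.9704, -1.236) − 0.01·(30.5952, -54.3648) = (3.664448, -0.692352)

(3.664448, -0.692352)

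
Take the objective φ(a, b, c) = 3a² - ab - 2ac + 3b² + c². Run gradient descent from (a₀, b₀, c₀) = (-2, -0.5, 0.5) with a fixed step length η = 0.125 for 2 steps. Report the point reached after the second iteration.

∇φ = (6a - b - 2c, -a + 6b, -2a + 2c)
Step 1: at (-2, -0.5, 0.5), ∇φ = (-12.5, -1, 5) → (-2, -0.5, 0.5) − 0.125·(-12.5, -1, 5) = (-0.4375, -0.375, -0.125)
Step 2: at (-0.4375, -0.375, -0.125), ∇φ = (-2, -1.8125, 0.625) → (-0.4375, -0.375, -0.125) − 0.125·(-2, -1.8125, 0.625) = (-0.1875, -0.1484375, -0.203125)

(-0.1875, -0.1484375, -0.203125)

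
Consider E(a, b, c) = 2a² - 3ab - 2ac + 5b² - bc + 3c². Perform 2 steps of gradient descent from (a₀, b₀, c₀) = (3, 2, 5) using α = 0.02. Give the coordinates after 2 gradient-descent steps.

(3.1288, 1.78, 4.1736)

∇E = (4a - 3b - 2c, -3a + 10b - c, -2a - b + 6c)
(a₁, b₁, c₁) = (3, 2, 5) − 0.02·(-4, 6, 22) = (3.08, 1.88, 4.56)
(a₂, b₂, c₂) = (3.08, 1.88, 4.56) − 0.02·(-2.44, 5, 19.32) = (3.1288, 1.78, 4.1736)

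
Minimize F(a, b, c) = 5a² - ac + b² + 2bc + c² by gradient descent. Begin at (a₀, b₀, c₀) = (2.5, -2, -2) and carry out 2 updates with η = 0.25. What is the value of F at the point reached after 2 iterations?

219.3134765625

∇F = (10a - c, 2b + 2c, -a + 2b + 2c)
(a₁, b₁, c₁) = (2.5, -2, -2) − 0.25·(27, -8, -10.5) = (-4.25, 0, 0.625)
(a₂, b₂, c₂) = (-4.25, 0, 0.625) − 0.25·(-43.125, 1.25, 5.5) = (6.53125, -0.3125, -0.75)
F(6.53125, -0.3125, -0.75) = 219.3134765625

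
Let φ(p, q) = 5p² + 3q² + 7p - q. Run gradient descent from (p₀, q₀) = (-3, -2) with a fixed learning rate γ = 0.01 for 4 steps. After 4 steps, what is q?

∇φ = (10p + 7, 6q - 1)
Step 1: at (-3, -2), ∇φ = (-23, -13) → (-3, -2) − 0.01·(-23, -13) = (-2.77, -1.87)
Step 2: at (-2.77, -1.87), ∇φ = (-20.7, -12.22) → (-2.77, -1.87) − 0.01·(-20.7, -12.22) = (-2.563, -1.7478)
Step 3: at (-2.563, -1.7478), ∇φ = (-18.63, -11.4868) → (-2.563, -1.7478) − 0.01·(-18.63, -11.4868) = (-2.3767, -1.632932)
Step 4: at (-2.3767, -1.632932), ∇φ = (-16.767, -10.797592) → (-2.3767, -1.632932) − 0.01·(-16.767, -10.797592) = (-2.20903, -1.52495608)
q = -1.52495608

-1.52495608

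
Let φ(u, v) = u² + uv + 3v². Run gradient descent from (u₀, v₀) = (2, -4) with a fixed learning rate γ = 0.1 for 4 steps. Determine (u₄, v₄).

(1.2674, -0.37)

∇φ = (2u + v, u + 6v)
(u₁, v₁) = (2, -4) − 0.1·(0, -22) = (2, -1.8)
(u₂, v₂) = (2, -1.8) − 0.1·(2.2, -8.8) = (1.78, -0.92)
(u₃, v₃) = (1.78, -0.92) − 0.1·(2.64, -3.74) = (1.516, -0.546)
(u₄, v₄) = (1.516, -0.546) − 0.1·(2.486, -1.76) = (1.2674, -0.37)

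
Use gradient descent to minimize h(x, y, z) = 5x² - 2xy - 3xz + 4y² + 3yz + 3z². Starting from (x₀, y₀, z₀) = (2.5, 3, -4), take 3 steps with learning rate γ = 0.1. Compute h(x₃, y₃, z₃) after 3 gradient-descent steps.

2.352878

∇h = (10x - 2y - 3z, -2x + 8y + 3z, -3x + 3y + 6z)
Step 1: at (2.5, 3, -4), ∇h = (31, 7, -22.5) → (2.5, 3, -4) − 0.1·(31, 7, -22.5) = (-0.6, 2.3, -1.75)
Step 2: at (-0.6, 2.3, -1.75), ∇h = (-5.35, 14.35, -1.8) → (-0.6, 2.3, -1.75) − 0.1·(-5.35, 14.35, -1.8) = (-0.065, 0.865, -1.57)
Step 3: at (-0.065, 0.865, -1.57), ∇h = (2.33, 2.34, -6.63) → (-0.065, 0.865, -1.57) − 0.1·(2.33, 2.34, -6.63) = (-0.298, 0.631, -0.907)
h(-0.298, 0.631, -0.907) = 2.352878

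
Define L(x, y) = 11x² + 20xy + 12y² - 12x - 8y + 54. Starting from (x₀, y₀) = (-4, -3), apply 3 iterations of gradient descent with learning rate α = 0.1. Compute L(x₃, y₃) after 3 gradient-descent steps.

∇L = (22x + 20y - 12, 20x + 24y - 8)
Step 1: at (-4, -3), ∇L = (-160, -160) → (-4, -3) − 0.1·(-160, -160) = (12, 13)
Step 2: at (12, 13), ∇L = (512, 544) → (12, 13) − 0.1·(512, 544) = (-39.2, -41.4)
Step 3: at (-39.2, -41.4), ∇L = (-1702.4, -1785.6) → (-39.2, -41.4) − 0.1·(-1702.4, -1785.6) = (131.04, 137.16)
L(131.04, 137.16) = 771493.8528

771493.8528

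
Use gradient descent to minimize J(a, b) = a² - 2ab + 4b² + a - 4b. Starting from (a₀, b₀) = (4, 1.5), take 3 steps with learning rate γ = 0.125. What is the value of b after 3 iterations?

1.171875

∇J = (2a - 2b + 1, -2a + 8b - 4)
Step 1: at (4, 1.5), ∇J = (6, 0) → (4, 1.5) − 0.125·(6, 0) = (3.25, 1.5)
Step 2: at (3.25, 1.5), ∇J = (4.5, 1.5) → (3.25, 1.5) − 0.125·(4.5, 1.5) = (2.6875, 1.3125)
Step 3: at (2.6875, 1.3125), ∇J = (3.75, 1.125) → (2.6875, 1.3125) − 0.125·(3.75, 1.125) = (2.21875, 1.171875)
b = 1.171875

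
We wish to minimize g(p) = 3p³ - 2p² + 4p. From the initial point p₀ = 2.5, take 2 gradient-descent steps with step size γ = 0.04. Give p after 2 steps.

0.321964

g′(p) = 9p² - 4p + 4
p₁ = 2.5 − 0.04·50.25 = 0.49
p₂ = 0.49 − 0.04·4.2009 = 0.321964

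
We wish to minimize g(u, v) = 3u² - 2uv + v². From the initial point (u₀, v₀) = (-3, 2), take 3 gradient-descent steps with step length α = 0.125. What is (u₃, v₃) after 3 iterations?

∇g = (6u - 2v, -2u + 2v)
Step 1: at (-3, 2), ∇g = (-22, 10) → (-3, 2) − 0.125·(-22, 10) = (-0.25, 0.75)
Step 2: at (-0.25, 0.75), ∇g = (-3, 2) → (-0.25, 0.75) − 0.125·(-3, 2) = (0.125, 0.5)
Step 3: at (0.125, 0.5), ∇g = (-0.25, 0.75) → (0.125, 0.5) − 0.125·(-0.25, 0.75) = (0.15625, 0.40625)

(0.15625, 0.40625)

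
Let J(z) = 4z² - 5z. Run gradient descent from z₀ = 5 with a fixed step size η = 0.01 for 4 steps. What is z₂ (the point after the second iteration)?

4.328

J′(z) = 8z - 5
Step 1: J′(5) = 35; z₁ = 5 − 0.01·35 = 4.65
Step 2: J′(4.65) = 32.2; z₂ = 4.65 − 0.01·32.2 = 4.328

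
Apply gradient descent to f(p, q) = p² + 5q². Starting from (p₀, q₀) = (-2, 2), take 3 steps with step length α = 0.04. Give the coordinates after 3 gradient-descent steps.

(-1.557376, 0.432)

∇f = (2p, 10q)
(p₁, q₁) = (-2, 2) − 0.04·(-4, 20) = (-1.84, 1.2)
(p₂, q₂) = (-1.84, 1.2) − 0.04·(-3.68, 12) = (-1.6928, 0.72)
(p₃, q₃) = (-1.6928, 0.72) − 0.04·(-3.3856, 7.2) = (-1.557376, 0.432)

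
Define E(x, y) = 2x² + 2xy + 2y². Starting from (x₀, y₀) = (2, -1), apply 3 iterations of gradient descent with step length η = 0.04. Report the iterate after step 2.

∇E = (4x + 2y, 2x + 4y)
(x₁, y₁) = (2, -1) − 0.04·(6, 0) = (1.76, -1)
(x₂, y₂) = (1.76, -1) − 0.04·(5.04, -0.48) = (1.5584, -0.9808)

(1.5584, -0.9808)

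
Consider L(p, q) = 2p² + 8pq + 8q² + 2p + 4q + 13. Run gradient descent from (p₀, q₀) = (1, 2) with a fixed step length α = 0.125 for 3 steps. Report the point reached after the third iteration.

(-3.8125, -7.625)

∇L = (4p + 8q + 2, 8p + 16q + 4)
(p₁, q₁) = (1, 2) − 0.125·(22, 44) = (-1.75, -3.5)
(p₂, q₂) = (-1.75, -3.5) − 0.125·(-33, -66) = (2.375, 4.75)
(p₃, q₃) = (2.375, 4.75) − 0.125·(49.5, 99) = (-3.8125, -7.625)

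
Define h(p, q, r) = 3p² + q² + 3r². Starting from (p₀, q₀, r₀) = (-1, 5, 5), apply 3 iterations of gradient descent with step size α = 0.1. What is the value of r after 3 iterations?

0.32

∇h = (6p, 2q, 6r)
(p₁, q₁, r₁) = (-1, 5, 5) − 0.1·(-6, 10, 30) = (-0.4, 4, 2)
(p₂, q₂, r₂) = (-0.4, 4, 2) − 0.1·(-2.4, 8, 12) = (-0.16, 3.2, 0.8)
(p₃, q₃, r₃) = (-0.16, 3.2, 0.8) − 0.1·(-0.96, 6.4, 4.8) = (-0.064, 2.56, 0.32)
r = 0.32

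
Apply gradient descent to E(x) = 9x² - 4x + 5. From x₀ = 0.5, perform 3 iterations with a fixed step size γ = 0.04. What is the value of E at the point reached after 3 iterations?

E′(x) = 18x - 4
Step 1: E′(0.5) = 5; x₁ = 0.5 − 0.04·5 = 0.3
Step 2: E′(0.3) = 1.4; x₂ = 0.3 − 0.04·1.4 = 0.244
Step 3: E′(0.244) = 0.392; x₃ = 0.244 − 0.04·0.392 = 0.22832
E(0.22832) = 4.5558902016

4.5558902016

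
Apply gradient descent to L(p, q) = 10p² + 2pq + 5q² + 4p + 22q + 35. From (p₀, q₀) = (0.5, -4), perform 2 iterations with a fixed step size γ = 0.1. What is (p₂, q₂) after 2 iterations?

(0.16, -2.18)

∇L = (20p + 2q + 4, 2p + 10q + 22)
(p₁, q₁) = (0.5, -4) − 0.1·(6, -17) = (-0.1, -2.3)
(p₂, q₂) = (-0.1, -2.3) − 0.1·(-2.6, -1.2) = (0.16, -2.18)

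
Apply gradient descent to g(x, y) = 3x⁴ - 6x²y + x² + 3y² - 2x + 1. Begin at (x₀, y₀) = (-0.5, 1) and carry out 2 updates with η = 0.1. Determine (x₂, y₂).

∇g = (12x³ - 12xy + 2x - 2, -6x² + 6y)
(x₁, y₁) = (-0.5, 1) − 0.1·(1.5, 4.5) = (-0.65, 0.55)
(x₂, y₂) = (-0.65, 0.55) − 0.1·(-2.3055, 0.765) = (-0.41945, 0.4735)

(-0.41945, 0.4735)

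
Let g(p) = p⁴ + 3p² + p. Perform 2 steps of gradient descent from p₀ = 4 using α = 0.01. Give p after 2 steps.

g′(p) = 4p³ + 6p + 1
p₁ = 4 − 0.01·281 = 1.19
p₂ = 1.19 − 0.01·14.880636 = 1.04119364

1.04119364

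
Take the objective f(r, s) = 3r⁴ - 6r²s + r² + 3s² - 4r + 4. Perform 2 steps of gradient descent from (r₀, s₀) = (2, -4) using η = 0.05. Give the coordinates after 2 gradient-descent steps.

(264.0416, 16.208)

∇f = (12r³ - 12rs + 2r - 4, -6r² + 6s)
Step 1: at (2, -4), ∇f = (192, -48) → (2, -4) − 0.05·(192, -48) = (-7.6, -1.6)
Step 2: at (-7.6, -1.6), ∇f = (-5432.832, -356.16) → (-7.6, -1.6) − 0.05·(-5432.832, -356.16) = (264.0416, 16.208)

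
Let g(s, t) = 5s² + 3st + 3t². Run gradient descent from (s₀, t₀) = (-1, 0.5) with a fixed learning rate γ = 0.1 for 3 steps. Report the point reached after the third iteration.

(-0.0735, 0.143)

∇g = (10s + 3t, 3s + 6t)
Step 1: at (-1, 0.5), ∇g = (-8.5, 0) → (-1, 0.5) − 0.1·(-8.5, 0) = (-0.15, 0.5)
Step 2: at (-0.15, 0.5), ∇g = (0, 2.55) → (-0.15, 0.5) − 0.1·(0, 2.55) = (-0.15, 0.245)
Step 3: at (-0.15, 0.245), ∇g = (-0.765, 1.02) → (-0.15, 0.245) − 0.1·(-0.765, 1.02) = (-0.0735, 0.143)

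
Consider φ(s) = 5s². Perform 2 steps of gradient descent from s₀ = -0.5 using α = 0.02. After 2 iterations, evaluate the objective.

φ′(s) = 10s
s₁ = -0.5 − 0.02·(-5) = -0.4
s₂ = -0.4 − 0.02·(-4) = -0.32
φ(-0.32) = 0.512

0.512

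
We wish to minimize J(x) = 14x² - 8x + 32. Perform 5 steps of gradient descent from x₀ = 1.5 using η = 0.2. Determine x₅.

-2500.69328

J′(x) = 28x - 8
x₁ = 1.5 − 0.2·34 = -5.3
x₂ = -5.3 − 0.2·(-156.4) = 25.98
x₃ = 25.98 − 0.2·719.44 = -117.908
x₄ = -117.908 − 0.2·(-3309.424) = 543.9768
x₅ = 543.9768 − 0.2·15223.3504 = -2500.69328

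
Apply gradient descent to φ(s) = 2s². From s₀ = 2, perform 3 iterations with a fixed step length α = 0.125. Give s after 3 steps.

φ′(s) = 4s
s₁ = 2 − 0.125·8 = 1
s₂ = 1 − 0.125·4 = 0.5
s₃ = 0.5 − 0.125·2 = 0.25

0.25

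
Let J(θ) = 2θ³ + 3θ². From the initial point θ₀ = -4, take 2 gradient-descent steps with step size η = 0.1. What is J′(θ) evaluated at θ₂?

J′(θ) = 6θ² + 6θ
θ₁ = -4 − 0.1·72 = -11.2
θ₂ = -11.2 − 0.1·685.44 = -79.744
J′(θ) at (-79.744) = 37676.169216

37676.169216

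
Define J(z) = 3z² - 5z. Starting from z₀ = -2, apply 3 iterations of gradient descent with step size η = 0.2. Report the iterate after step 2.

J′(z) = 6z - 5
Step 1: J′(-2) = -17; z₁ = -2 − 0.2·(-17) = 1.4
Step 2: J′(1.4) = 3.4; z₂ = 1.4 − 0.2·3.4 = 0.72

0.72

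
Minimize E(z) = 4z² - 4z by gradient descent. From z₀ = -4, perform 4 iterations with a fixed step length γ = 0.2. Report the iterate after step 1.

3.2

E′(z) = 8z - 4
z₁ = -4 − 0.2·(-36) = 3.2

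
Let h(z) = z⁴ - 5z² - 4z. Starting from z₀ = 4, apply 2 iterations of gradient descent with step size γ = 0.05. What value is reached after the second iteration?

h′(z) = 4z³ - 10z - 4
z₁ = 4 − 0.05·212 = -6.6
z₂ = -6.6 − 0.05·(-1087.984) = 47.7992

47.7992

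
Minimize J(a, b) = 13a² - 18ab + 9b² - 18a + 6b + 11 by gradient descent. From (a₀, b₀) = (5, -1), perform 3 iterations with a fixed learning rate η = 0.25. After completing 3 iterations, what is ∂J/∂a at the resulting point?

∇J = (26a - 18b - 18, -18a + 18b + 6)
Step 1: at (5, -1), ∇J = (130, -102) → (5, -1) − 0.25·(130, -102) = (-27.5, 24.5)
Step 2: at (-27.5, 24.5), ∇J = (-1174, 942) → (-27.5, 24.5) − 0.25·(-1174, 942) = (266, -211)
Step 3: at (266, -211), ∇J = (10696, -8580) → (266, -211) − 0.25·(10696, -8580) = (-2408, 1934)
∂J/∂a at (-2408, 1934) = -97438

-97438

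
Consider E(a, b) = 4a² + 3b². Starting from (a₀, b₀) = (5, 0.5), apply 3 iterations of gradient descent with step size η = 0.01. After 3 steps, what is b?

∇E = (8a, 6b)
Step 1: at (5, 0.5), ∇E = (40, 3) → (5, 0.5) − 0.01·(40, 3) = (4.6, 0.47)
Step 2: at (4.6, 0.47), ∇E = (36.8, 2.82) → (4.6, 0.47) − 0.01·(36.8, 2.82) = (4.232, 0.4418)
Step 3: at (4.232, 0.4418), ∇E = (33.856, 2.6508) → (4.232, 0.4418) − 0.01·(33.856, 2.6508) = (3.89344, 0.415292)
b = 0.415292

0.415292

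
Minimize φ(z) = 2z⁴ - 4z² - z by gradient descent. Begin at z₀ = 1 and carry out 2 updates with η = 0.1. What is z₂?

1.0152

φ′(z) = 8z³ - 8z - 1
Step 1: φ′(1) = -1; z₁ = 1 − 0.1·(-1) = 1.1
Step 2: φ′(1.1) = 0.848; z₂ = 1.1 − 0.1·0.848 = 1.0152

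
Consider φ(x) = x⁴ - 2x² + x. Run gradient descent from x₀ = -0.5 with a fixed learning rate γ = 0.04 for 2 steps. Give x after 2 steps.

-0.70144

φ′(x) = 4x³ - 4x + 1
x₁ = -0.5 − 0.04·2.5 = -0.6
x₂ = -0.6 − 0.04·2.536 = -0.70144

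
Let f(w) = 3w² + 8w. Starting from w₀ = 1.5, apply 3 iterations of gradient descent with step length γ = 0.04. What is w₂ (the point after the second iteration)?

f′(w) = 6w + 8
Step 1: f′(1.5) = 17; w₁ = 1.5 − 0.04·17 = 0.82
Step 2: f′(0.82) = 12.92; w₂ = 0.82 − 0.04·12.92 = 0.3032

0.3032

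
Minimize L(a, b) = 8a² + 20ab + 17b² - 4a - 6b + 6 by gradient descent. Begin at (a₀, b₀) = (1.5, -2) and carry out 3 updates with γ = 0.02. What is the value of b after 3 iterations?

-0.927488

∇L = (16a + 20b - 4, 20a + 34b - 6)
(a₁, b₁) = (1.5, -2) − 0.02·(-20, -44) = (1.9, -1.12)
(a₂, b₂) = (1.9, -1.12) − 0.02·(4, -6.08) = (1.82, -0.9984)
(a₃, b₃) = (1.82, -0.9984) − 0.02·(5.152, -3.5456) = (1.71696, -0.927488)
b = -0.927488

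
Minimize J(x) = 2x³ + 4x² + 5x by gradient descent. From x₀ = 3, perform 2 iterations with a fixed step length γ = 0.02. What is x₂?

J′(x) = 6x² + 8x + 5
x₁ = 3 − 0.02·83 = 1.34
x₂ = 1.34 − 0.02·26.4936 = 0.810128

0.810128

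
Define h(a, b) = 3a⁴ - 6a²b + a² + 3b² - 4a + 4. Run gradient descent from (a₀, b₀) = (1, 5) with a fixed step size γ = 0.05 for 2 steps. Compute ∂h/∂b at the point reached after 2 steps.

-1205.28615

∇h = (12a³ - 12ab + 2a - 4, -6a² + 6b)
(a₁, b₁) = (1, 5) − 0.05·(-50, 24) = (3.5, 3.8)
(a₂, b₂) = (3.5, 3.8) − 0.05·(357.9, -50.7) = (-14.395, 6.335)
∂h/∂b at (-14.395, 6.335) = -1205.28615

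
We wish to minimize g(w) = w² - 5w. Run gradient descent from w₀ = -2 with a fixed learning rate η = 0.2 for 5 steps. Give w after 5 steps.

2.15008

g′(w) = 2w - 5
Step 1: g′(-2) = -9; w₁ = -2 − 0.2·(-9) = -0.2
Step 2: g′(-0.2) = -5.4; w₂ = -0.2 − 0.2·(-5.4) = 0.88
Step 3: g′(0.88) = -3.24; w₃ = 0.88 − 0.2·(-3.24) = 1.528
Step 4: g′(1.528) = -1.944; w₄ = 1.528 − 0.2·(-1.944) = 1.9168
Step 5: g′(1.9168) = -1.1664; w₅ = 1.9168 − 0.2·(-1.1664) = 2.15008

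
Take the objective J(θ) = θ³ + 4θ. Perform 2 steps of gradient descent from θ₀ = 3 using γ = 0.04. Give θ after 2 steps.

1.228288

J′(θ) = 3θ² + 4
θ₁ = 3 − 0.04·31 = 1.76
θ₂ = 1.76 − 0.04·13.2928 = 1.228288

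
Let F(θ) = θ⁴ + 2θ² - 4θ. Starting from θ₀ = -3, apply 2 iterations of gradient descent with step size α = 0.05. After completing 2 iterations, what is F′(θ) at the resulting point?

F′(θ) = 4θ³ + 4θ - 4
θ₁ = -3 − 0.05·(-124) = 3.2
θ₂ = 3.2 − 0.05·139.872 = -3.7936
F′(θ) at (-3.7936) = -237.555274727424

-237.555274727424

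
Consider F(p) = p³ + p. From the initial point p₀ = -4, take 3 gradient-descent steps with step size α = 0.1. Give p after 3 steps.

F′(p) = 3p² + 1
p₁ = -4 − 0.1·49 = -8.9
p₂ = -8.9 − 0.1·238.63 = -32.763
p₃ = -32.763 − 0.1·3221.242507 = -354.8872507

-354.8872507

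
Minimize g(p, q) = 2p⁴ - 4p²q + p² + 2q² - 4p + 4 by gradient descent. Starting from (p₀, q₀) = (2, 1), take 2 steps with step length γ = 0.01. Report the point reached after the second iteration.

(1.38484736, 1.167616)

∇g = (8p³ - 8pq + 2p - 4, -4p² + 4q)
Step 1: at (2, 1), ∇g = (48, -12) → (2, 1) − 0.01·(48, -12) = (1.52, 1.12)
Step 2: at (1.52, 1.12), ∇g = (13.515264, -4.7616) → (1.52, 1.12) − 0.01·(13.515264, -4.7616) = (1.38484736, 1.167616)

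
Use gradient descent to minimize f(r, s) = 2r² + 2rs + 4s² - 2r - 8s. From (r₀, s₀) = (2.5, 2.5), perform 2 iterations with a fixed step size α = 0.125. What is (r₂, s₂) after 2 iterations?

∇f = (4r + 2s - 2, 2r + 8s - 8)
(r₁, s₁) = (2.5, 2.5) − 0.125·(13, 17) = (0.875, 0.375)
(r₂, s₂) = (0.875, 0.375) − 0.125·(2.25, -3.25) = (0.59375, 0.78125)

(0.59375, 0.78125)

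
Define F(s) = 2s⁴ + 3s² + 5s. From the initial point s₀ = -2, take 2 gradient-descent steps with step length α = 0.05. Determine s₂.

F′(s) = 8s³ + 6s + 5
s₁ = -2 − 0.05·(-71) = 1.55
s₂ = 1.55 − 0.05·44.091 = -0.65455

-0.65455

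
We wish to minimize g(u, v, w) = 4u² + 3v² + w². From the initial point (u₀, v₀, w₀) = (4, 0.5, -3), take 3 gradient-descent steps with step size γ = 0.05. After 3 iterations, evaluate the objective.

7.85718975

∇g = (8u, 6v, 2w)
Step 1: at (4, 0.5, -3), ∇g = (32, 3, -6) → (4, 0.5, -3) − 0.05·(32, 3, -6) = (2.4, 0.35, -2.7)
Step 2: at (2.4, 0.35, -2.7), ∇g = (19.2, 2.1, -5.4) → (2.4, 0.35, -2.7) − 0.05·(19.2, 2.1, -5.4) = (1.44, 0.245, -2.43)
Step 3: at (1.44, 0.245, -2.43), ∇g = (11.52, 1.47, -4.86) → (1.44, 0.245, -2.43) − 0.05·(11.52, 1.47, -4.86) = (0.864, 0.1715, -2.187)
g(0.864, 0.1715, -2.187) = 7.85718975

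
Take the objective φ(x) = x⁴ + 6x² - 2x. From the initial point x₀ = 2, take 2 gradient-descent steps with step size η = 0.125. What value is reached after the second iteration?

φ′(x) = 4x³ + 12x - 2
x₁ = 2 − 0.125·54 = -4.75
x₂ = -4.75 − 0.125·(-487.6875) = 56.2109375

56.2109375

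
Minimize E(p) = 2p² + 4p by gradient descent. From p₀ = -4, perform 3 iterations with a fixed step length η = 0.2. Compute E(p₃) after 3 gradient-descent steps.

-1.998848

E′(p) = 4p + 4
p₁ = -4 − 0.2·(-12) = -1.6
p₂ = -1.6 − 0.2·(-2.4) = -1.12
p₃ = -1.12 − 0.2·(-0.48) = -1.024
E(-1.024) = -1.998848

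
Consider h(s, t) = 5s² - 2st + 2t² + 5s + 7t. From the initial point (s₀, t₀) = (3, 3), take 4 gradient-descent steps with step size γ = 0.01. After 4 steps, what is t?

∇h = (10s - 2t + 5, -2s + 4t + 7)
Step 1: at (3, 3), ∇h = (29, 13) → (3, 3) − 0.01·(29, 13) = (2.71, 2.87)
Step 2: at (2.71, 2.87), ∇h = (26.36, 13.06) → (2.71, 2.87) − 0.01·(26.36, 13.06) = (2.4464, 2.7394)
Step 3: at (2.4464, 2.7394), ∇h = (23.9852, 13.0648) → (2.4464, 2.7394) − 0.01·(23.9852, 13.0648) = (2.206548, 2.608752)
Step 4: at (2.206548, 2.608752), ∇h = (21.847976, 13.021912) → (2.206548, 2.608752) − 0.01·(21.847976, 13.021912) = (1.98806824, 2.47853288)
t = 2.47853288

2.47853288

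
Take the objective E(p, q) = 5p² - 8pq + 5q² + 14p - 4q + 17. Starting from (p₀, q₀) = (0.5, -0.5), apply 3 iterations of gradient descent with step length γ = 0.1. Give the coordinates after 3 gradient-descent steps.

(-2.232, -0.208)

∇E = (10p - 8q + 14, -8p + 10q - 4)
(p₁, q₁) = (0.5, -0.5) − 0.1·(23, -13) = (-1.8, 0.8)
(p₂, q₂) = (-1.8, 0.8) − 0.1·(-10.4, 18.4) = (-0.76, -1.04)
(p₃, q₃) = (-0.76, -1.04) − 0.1·(14.72, -8.32) = (-2.232, -0.208)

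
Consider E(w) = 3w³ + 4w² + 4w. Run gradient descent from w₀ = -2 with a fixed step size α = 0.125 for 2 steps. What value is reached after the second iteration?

-28.625

E′(w) = 9w² + 8w + 4
w₁ = -2 − 0.125·24 = -5
w₂ = -5 − 0.125·189 = -28.625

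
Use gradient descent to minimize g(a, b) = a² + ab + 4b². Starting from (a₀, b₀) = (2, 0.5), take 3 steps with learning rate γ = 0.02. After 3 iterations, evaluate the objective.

∇g = (2a + b, a + 8b)
Step 1: at (2, 0.5), ∇g = (4.5, 6) → (2, 0.5) − 0.02·(4.5, 6) = (1.91, 0.38)
Step 2: at (1.91, 0.38), ∇g = (4.2, 4.95) → (1.91, 0.38) − 0.02·(4.2, 4.95) = (1.826, 0.281)
Step 3: at (1.826, 0.281), ∇g = (3.933, 4.074) → (1.826, 0.281) − 0.02·(3.933, 4.074) = (1.74734, 0.19952)
g(1.74734, 0.19952) = 3.561059274

3.561059274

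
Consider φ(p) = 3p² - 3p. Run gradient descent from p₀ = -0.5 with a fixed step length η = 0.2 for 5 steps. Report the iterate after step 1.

φ′(p) = 6p - 3
p₁ = -0.5 − 0.2·(-6) = 0.7

0.7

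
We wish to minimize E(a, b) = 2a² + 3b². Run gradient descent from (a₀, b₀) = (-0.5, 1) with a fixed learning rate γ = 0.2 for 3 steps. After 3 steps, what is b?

-0.008

∇E = (4a, 6b)
(a₁, b₁) = (-0.5, 1) − 0.2·(-2, 6) = (-0.1, -0.2)
(a₂, b₂) = (-0.1, -0.2) − 0.2·(-0.4, -1.2) = (-0.02, 0.04)
(a₃, b₃) = (-0.02, 0.04) − 0.2·(-0.08, 0.24) = (-0.004, -0.008)
b = -0.008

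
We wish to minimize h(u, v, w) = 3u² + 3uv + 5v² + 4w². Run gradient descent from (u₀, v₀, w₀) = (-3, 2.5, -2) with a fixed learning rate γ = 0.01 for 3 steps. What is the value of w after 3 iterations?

-1.557376

∇h = (6u + 3v, 3u + 10v, 8w)
Step 1: at (-3, 2.5, -2), ∇h = (-10.5, 16, -16) → (-3, 2.5, -2) − 0.01·(-10.5, 16, -16) = (-2.895, 2.34, -1.84)
Step 2: at (-2.895, 2.34, -1.84), ∇h = (-10.35, 14.715, -14.72) → (-2.895, 2.34, -1.84) − 0.01·(-10.35, 14.715, -14.72) = (-2.7915, 2.19285, -1.6928)
Step 3: at (-2.7915, 2.19285, -1.6928), ∇h = (-10.17045, 13.554, -13.5424) → (-2.7915, 2.19285, -1.6928) − 0.01·(-10.17045, 13.554, -13.5424) = (-2.6897955, 2.05731, -1.557376)
w = -1.557376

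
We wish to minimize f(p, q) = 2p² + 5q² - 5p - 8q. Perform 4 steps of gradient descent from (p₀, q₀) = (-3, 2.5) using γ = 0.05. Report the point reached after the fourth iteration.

∇f = (4p - 5, 10q - 8)
Step 1: at (-3, 2.5), ∇f = (-17, 17) → (-3, 2.5) − 0.05·(-17, 17) = (-2.15, 1.65)
Step 2: at (-2.15, 1.65), ∇f = (-13.6, 8.5) → (-2.15, 1.65) − 0.05·(-13.6, 8.5) = (-1.47, 1.225)
Step 3: at (-1.47, 1.225), ∇f = (-10.88, 4.25) → (-1.47, 1.225) − 0.05·(-10.88, 4.25) = (-0.926, 1.0125)
Step 4: at (-0.926, 1.0125), ∇f = (-8.704, 2.125) → (-0.926, 1.0125) − 0.05·(-8.704, 2.125) = (-0.4908, 0.90625)

(-0.4908, 0.90625)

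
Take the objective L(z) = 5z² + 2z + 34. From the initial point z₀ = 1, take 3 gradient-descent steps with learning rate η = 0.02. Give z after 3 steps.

L′(z) = 10z + 2
z₁ = 1 − 0.02·12 = 0.76
z₂ = 0.76 − 0.02·9.6 = 0.568
z₃ = 0.568 − 0.02·7.68 = 0.4144

0.4144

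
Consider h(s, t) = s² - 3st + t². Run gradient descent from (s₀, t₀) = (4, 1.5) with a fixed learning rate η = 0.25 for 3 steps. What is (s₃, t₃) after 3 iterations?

∇h = (2s - 3t, -3s + 2t)
Step 1: at (4, 1.5), ∇h = (3.5, -9) → (4, 1.5) − 0.25·(3.5, -9) = (3.125, 3.75)
Step 2: at (3.125, 3.75), ∇h = (-5, -1.875) → (3.125, 3.75) − 0.25·(-5, -1.875) = (4.375, 4.21875)
Step 3: at (4.375, 4.21875), ∇h = (-3.90625, -4.6875) → (4.375, 4.21875) − 0.25·(-3.90625, -4.6875) = (5.3515625, 5.390625)

(5.3515625, 5.390625)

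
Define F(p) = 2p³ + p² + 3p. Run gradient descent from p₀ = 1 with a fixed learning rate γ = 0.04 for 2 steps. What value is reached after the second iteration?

0.319936

F′(p) = 6p² + 2p + 3
Step 1: F′(1) = 11; p₁ = 1 − 0.04·11 = 0.56
Step 2: F′(0.56) = 6.0016; p₂ = 0.56 − 0.04·6.0016 = 0.319936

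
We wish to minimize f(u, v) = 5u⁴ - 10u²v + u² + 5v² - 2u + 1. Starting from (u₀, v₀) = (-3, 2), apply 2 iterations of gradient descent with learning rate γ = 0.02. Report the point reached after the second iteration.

(-55.8126464, 8.90272)

∇f = (20u³ - 20uv + 2u - 2, -10u² + 10v)
Step 1: at (-3, 2), ∇f = (-428, -70) → (-3, 2) − 0.02·(-428, -70) = (5.56, 3.4)
Step 2: at (5.56, 3.4), ∇f = (3068.63232, -275.136) → (5.56, 3.4) − 0.02·(3068.63232, -275.136) = (-55.8126464, 8.90272)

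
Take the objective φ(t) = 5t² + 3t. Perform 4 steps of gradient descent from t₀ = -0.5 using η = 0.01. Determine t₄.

φ′(t) = 10t + 3
Step 1: φ′(-0.5) = -2; t₁ = -0.5 − 0.01·(-2) = -0.48
Step 2: φ′(-0.48) = -1.8; t₂ = -0.48 − 0.01·(-1.8) = -0.462
Step 3: φ′(-0.462) = -1.62; t₃ = -0.462 − 0.01·(-1.62) = -0.4458
Step 4: φ′(-0.4458) = -1.458; t₄ = -0.4458 − 0.01·(-1.458) = -0.43122

-0.43122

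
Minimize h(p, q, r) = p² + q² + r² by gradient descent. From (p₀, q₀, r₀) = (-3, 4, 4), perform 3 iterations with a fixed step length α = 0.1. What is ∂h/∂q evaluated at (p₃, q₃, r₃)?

4.096

∇h = (2p, 2q, 2r)
(p₁, q₁, r₁) = (-3, 4, 4) − 0.1·(-6, 8, 8) = (-2.4, 3.2, 3.2)
(p₂, q₂, r₂) = (-2.4, 3.2, 3.2) − 0.1·(-4.8, 6.4, 6.4) = (-1.92, 2.56, 2.56)
(p₃, q₃, r₃) = (-1.92, 2.56, 2.56) − 0.1·(-3.84, 5.12, 5.12) = (-1.536, 2.048, 2.048)
∂h/∂q at (-1.536, 2.048, 2.048) = 4.096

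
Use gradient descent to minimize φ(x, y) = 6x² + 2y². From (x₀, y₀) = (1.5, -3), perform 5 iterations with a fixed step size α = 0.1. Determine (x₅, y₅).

(-0.00048, -0.23328)

∇φ = (12x, 4y)
(x₁, y₁) = (1.5, -3) − 0.1·(18, -12) = (-0.3, -1.8)
(x₂, y₂) = (-0.3, -1.8) − 0.1·(-3.6, -7.2) = (0.06, -1.08)
(x₃, y₃) = (0.06, -1.08) − 0.1·(0.72, -4.32) = (-0.012, -0.648)
(x₄, y₄) = (-0.012, -0.648) − 0.1·(-0.144, -2.592) = (0.0024, -0.3888)
(x₅, y₅) = (0.0024, -0.3888) − 0.1·(0.0288, -1.5552) = (-0.00048, -0.23328)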